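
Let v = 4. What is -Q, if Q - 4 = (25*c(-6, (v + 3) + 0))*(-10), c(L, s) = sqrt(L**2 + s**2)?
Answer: -4 + 250*sqrt(85) ≈ 2300.9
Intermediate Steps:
Q = 4 - 250*sqrt(85) (Q = 4 + (25*sqrt((-6)**2 + ((4 + 3) + 0)**2))*(-10) = 4 + (25*sqrt(36 + (7 + 0)**2))*(-10) = 4 + (25*sqrt(36 + 7**2))*(-10) = 4 + (25*sqrt(36 + 49))*(-10) = 4 + (25*sqrt(85))*(-10) = 4 - 250*sqrt(85) ≈ -2300.9)
-Q = -(4 - 250*sqrt(85)) = -4 + 250*sqrt(85)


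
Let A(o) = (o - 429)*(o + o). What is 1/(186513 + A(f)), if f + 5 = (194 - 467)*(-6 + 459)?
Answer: 1/30696815357 ≈ 3.2577e-11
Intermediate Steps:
f = -123674 (f = -5 + (194 - 467)*(-6 + 459) = -5 - 273*453 = -5 - 123669 = -123674)
A(o) = 2*o*(-429 + o) (A(o) = (-429 + o)*(2*o) = 2*o*(-429 + o))
1/(186513 + A(f)) = 1/(186513 + 2*(-123674)*(-429 - 123674)) = 1/(186513 + 2*(-123674)*(-124103)) = 1/(186513 + 30696628844) = 1/30696815357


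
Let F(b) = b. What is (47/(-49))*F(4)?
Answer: -188/49 ≈ -3.8367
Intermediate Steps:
(47/(-49))*F(4) = (47/(-49))*4 = (47*(-1/49))*4 = -47/49*4 = -188/49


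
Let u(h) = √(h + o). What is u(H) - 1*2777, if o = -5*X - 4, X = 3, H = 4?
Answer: -2777 + I*√15 ≈ -2777.0 + 3.873*I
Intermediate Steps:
o = -19 (o = -5*3 - 4 = -15 - 4 = -19)
u(h) = √(-19 + h) (u(h) = √(h - 19) = √(-19 + h))
u(H) - 1*2777 = √(-19 + 4) - 1*2777 = √(-15) - 2777 = I*√15 - 2777 = -2777 + I*√15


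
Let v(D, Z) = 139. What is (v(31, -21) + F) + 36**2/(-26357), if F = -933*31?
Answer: -758661184/26357 ≈ -28784.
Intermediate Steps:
F = -28923
(v(31, -21) + F) + 36**2/(-26357) = (139 - 28923) + 36**2/(-26357) = -28784 + 1296*(-1/26357) = -28784 - 1296/26357 = -758661184/26357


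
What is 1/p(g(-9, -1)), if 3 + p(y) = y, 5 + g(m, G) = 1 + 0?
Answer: -⅐ ≈ -0.14286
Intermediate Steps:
g(m, G) = -4 (g(m, G) = -5 + (1 + 0) = -5 + 1 = -4)
p(y) = -3 + y
1/p(g(-9, -1)) = 1/(-3 - 4) = 1/(-7) = -⅐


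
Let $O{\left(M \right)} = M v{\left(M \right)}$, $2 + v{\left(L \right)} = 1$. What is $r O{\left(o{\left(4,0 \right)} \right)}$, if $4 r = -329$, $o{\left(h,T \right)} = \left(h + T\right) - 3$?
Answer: $\frac{329}{4} \approx 82.25$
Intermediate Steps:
$v{\left(L \right)} = -1$ ($v{\left(L \right)} = -2 + 1 = -1$)
$o{\left(h,T \right)} = -3 + T + h$ ($o{\left(h,T \right)} = \left(T + h\right) - 3 = -3 + T + h$)
$r = - \frac{329}{4}$ ($r = \frac{1}{4} \left(-329\right) = - \frac{329}{4} \approx -82.25$)
$O{\left(M \right)} = - M$ ($O{\left(M \right)} = M \left(-1\right) = - M$)
$r O{\left(o{\left(4,0 \right)} \right)} = - \frac{329 \left(- (-3 + 0 + 4)\right)}{4} = - \frac{329 \left(\left(-1\right) 1\right)}{4} = \left(- \frac{329}{4}\right) \left(-1\right) = \frac{329}{4}$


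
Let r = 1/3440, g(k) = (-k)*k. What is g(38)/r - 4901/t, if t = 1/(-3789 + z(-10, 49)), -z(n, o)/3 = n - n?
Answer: 13602529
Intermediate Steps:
z(n, o) = 0 (z(n, o) = -3*(n - n) = -3*0 = 0)
g(k) = -k**2
t = -1/3789 (t = 1/(-3789 + 0) = 1/(-3789) = -1/3789 ≈ -0.00026392)
r = 1/3440 ≈ 0.00029070
g(38)/r - 4901/t = (-1*38**2)/(1/3440) - 4901/(-1/3789) = -1*1444*3440 - 4901*(-3789) = -1444*3440 + 18569889 = -4967360 + 18569889 = 13602529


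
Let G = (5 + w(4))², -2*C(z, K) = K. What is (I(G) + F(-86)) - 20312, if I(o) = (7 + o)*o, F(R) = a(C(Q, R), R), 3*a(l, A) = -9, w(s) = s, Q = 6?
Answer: -13187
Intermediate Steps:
C(z, K) = -K/2
a(l, A) = -3 (a(l, A) = (⅓)*(-9) = -3)
F(R) = -3
G = 81 (G = (5 + 4)² = 9² = 81)
I(o) = o*(7 + o)
(I(G) + F(-86)) - 20312 = (81*(7 + 81) - 3) - 20312 = (81*88 - 3) - 20312 = (7128 - 3) - 20312 = 7125 - 20312 = -13187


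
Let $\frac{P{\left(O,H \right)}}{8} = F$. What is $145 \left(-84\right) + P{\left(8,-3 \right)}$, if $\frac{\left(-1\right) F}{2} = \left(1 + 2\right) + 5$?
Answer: $-12308$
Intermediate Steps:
$F = -16$ ($F = - 2 \left(\left(1 + 2\right) + 5\right) = - 2 \left(3 + 5\right) = \left(-2\right) 8 = -16$)
$P{\left(O,H \right)} = -128$ ($P{\left(O,H \right)} = 8 \left(-16\right) = -128$)
$145 \left(-84\right) + P{\left(8,-3 \right)} = 145 \left(-84\right) - 128 = -12180 - 128 = -12308$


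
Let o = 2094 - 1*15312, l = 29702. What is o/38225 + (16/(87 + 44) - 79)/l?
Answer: -51825714641/148732022450 ≈ -0.34845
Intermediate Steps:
o = -13218 (o = 2094 - 15312 = -13218)
o/38225 + (16/(87 + 44) - 79)/l = -13218/38225 + (16/(87 + 44) - 79)/29702 = -13218*1/38225 + (16/131 - 79)*(1/29702) = -13218/38225 + (16*(1/131) - 79)*(1/29702) = -13218/38225 + (16/131 - 79)*(1/29702) = -13218/38225 - 10333/131*1/29702 = -13218/38225 - 10333/3890962 = -51825714641/148732022450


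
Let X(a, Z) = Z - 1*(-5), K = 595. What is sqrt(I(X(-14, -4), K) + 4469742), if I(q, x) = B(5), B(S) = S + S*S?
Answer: 2*sqrt(1117443) ≈ 2114.2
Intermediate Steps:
B(S) = S + S**2
X(a, Z) = 5 + Z (X(a, Z) = Z + 5 = 5 + Z)
I(q, x) = 30 (I(q, x) = 5*(1 + 5) = 5*6 = 30)
sqrt(I(X(-14, -4), K) + 4469742) = sqrt(30 + 4469742) = sqrt(4469772) = 2*sqrt(1117443)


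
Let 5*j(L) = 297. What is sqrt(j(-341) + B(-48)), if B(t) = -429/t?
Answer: sqrt(27335)/20 ≈ 8.2666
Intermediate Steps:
j(L) = 297/5 (j(L) = (1/5)*297 = 297/5)
sqrt(j(-341) + B(-48)) = sqrt(297/5 - 429/(-48)) = sqrt(297/5 - 429*(-1/48)) = sqrt(297/5 + 143/16) = sqrt(5467/80) = sqrt(27335)/20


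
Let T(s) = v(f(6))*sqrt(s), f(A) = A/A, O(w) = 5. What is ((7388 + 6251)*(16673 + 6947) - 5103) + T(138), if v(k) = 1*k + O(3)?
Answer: 322148077 + 6*sqrt(138) ≈ 3.2215e+8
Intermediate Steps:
f(A) = 1
v(k) = 5 + k (v(k) = 1*k + 5 = k + 5 = 5 + k)
T(s) = 6*sqrt(s) (T(s) = (5 + 1)*sqrt(s) = 6*sqrt(s))
((7388 + 6251)*(16673 + 6947) - 5103) + T(138) = ((7388 + 6251)*(16673 + 6947) - 5103) + 6*sqrt(138) = (13639*23620 - 5103) + 6*sqrt(138) = (322153180 - 5103) + 6*sqrt(138) = 322148077 + 6*sqrt(138)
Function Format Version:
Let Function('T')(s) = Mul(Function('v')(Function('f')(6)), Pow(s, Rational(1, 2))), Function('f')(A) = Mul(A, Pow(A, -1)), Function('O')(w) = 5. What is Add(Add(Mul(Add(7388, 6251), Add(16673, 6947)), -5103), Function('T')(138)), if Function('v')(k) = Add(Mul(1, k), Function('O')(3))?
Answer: Add(322148077, Mul(6, Pow(138, Rational(1, 2)))) ≈ 3.2215e+8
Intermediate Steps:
Function('f')(A) = 1
Function('v')(k) = Add(5, k) (Function('v')(k) = Add(Mul(1, k), 5) = Add(k, 5) = Add(5, k))
Function('T')(s) = Mul(6, Pow(s, Rational(1, 2))) (Function('T')(s) = Mul(Add(5, 1), Pow(s, Rational(1, 2))) = Mul(6, Pow(s, Rational(1, 2))))
Add(Add(Mul(Add(7388, 6251), Add(16673, 6947)), -5103), Function('T')(138)) = Add(Add(Mul(Add(7388, 6251), Add(16673, 6947)), -5103), Mul(6, Pow(138, Rational(1, 2)))) = Add(Add(Mul(13639, 23620), -5103), Mul(6, Pow(138, Rational(1, 2)))) = Add(Add(322153180, -5103), Mul(6, Pow(138, Rational(1, 2)))) = Add(322148077, Mul(6, Pow(138, Rational(1, 2))))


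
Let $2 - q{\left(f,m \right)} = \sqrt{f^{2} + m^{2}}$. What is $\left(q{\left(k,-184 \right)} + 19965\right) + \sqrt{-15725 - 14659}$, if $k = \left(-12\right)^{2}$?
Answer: $19967 - 8 \sqrt{853} + 12 i \sqrt{211} \approx 19733.0 + 174.31 i$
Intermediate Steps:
$k = 144$
$q{\left(f,m \right)} = 2 - \sqrt{f^{2} + m^{2}}$
$\left(q{\left(k,-184 \right)} + 19965\right) + \sqrt{-15725 - 14659} = \left(\left(2 - \sqrt{144^{2} + \left(-184\right)^{2}}\right) + 19965\right) + \sqrt{-15725 - 14659} = \left(\left(2 - \sqrt{20736 + 33856}\right) + 19965\right) + \sqrt{-30384} = \left(\left(2 - \sqrt{54592}\right) + 19965\right) + 12 i \sqrt{211} = \left(\left(2 - 8 \sqrt{853}\right) + 19965\right) + 12 i \sqrt{211} = \left(19967 - 8 \sqrt{853}\right) + 12 i \sqrt{211} = 19967 - 8 \sqrt{853} + 12 i \sqrt{211}$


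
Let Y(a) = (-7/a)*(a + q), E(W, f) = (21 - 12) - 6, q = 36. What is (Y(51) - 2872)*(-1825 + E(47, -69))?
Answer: 89327194/17 ≈ 5.2545e+6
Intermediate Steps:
E(W, f) = 3 (E(W, f) = 9 - 6 = 3)
Y(a) = -7*(36 + a)/a (Y(a) = (-7/a)*(a + 36) = (-7/a)*(36 + a) = -7*(36 + a)/a)
(Y(51) - 2872)*(-1825 + E(47, -69)) = ((-7 - 252/51) - 2872)*(-1825 + 3) = ((-7 - 252*1/51) - 2872)*(-1822) = ((-7 - 84/17) - 2872)*(-1822) = (-203/17 - 2872)*(-1822) = -49027/17*(-1822) = 89327194/17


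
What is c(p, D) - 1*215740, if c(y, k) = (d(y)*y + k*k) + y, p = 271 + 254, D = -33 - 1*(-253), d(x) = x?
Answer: 108810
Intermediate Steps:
D = 220 (D = -33 + 253 = 220)
p = 525
c(y, k) = y + k**2 + y**2 (c(y, k) = (y*y + k*k) + y = (y**2 + k**2) + y = (k**2 + y**2) + y = y + k**2 + y**2)
c(p, D) - 1*215740 = (525 + 220**2 + 525**2) - 1*215740 = (525 + 48400 + 275625) - 215740 = 324550 - 215740 = 108810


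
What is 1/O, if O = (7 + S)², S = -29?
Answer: 1/484 ≈ 0.0020661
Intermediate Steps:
O = 484 (O = (7 - 29)² = (-22)² = 484)
1/O = 1/484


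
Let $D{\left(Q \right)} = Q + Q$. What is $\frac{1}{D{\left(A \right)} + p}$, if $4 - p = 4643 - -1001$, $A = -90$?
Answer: $- \frac{1}{5820} \approx -0.00017182$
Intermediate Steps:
$D{\left(Q \right)} = 2 Q$
$p = -5640$ ($p = 4 - \left(4643 - -1001\right) = 4 - \left(4643 + 1001\right) = 4 - 5644 = -5640$)
$\frac{1}{D{\left(A \right)} + p} = \frac{1}{2 \left(-90\right) - 5640} = \frac{1}{-180 - 5640} = \frac{1}{-5820} = - \frac{1}{5820}$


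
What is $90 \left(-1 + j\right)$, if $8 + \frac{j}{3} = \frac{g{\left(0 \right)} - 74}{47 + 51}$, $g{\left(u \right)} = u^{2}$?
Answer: $- \frac{120240}{49} \approx -2453.9$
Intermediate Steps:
$j = - \frac{1287}{49}$ ($j = -24 + 3 \frac{0^{2} - 74}{47 + 51} = -24 + 3 \frac{0 - 74}{98} = -24 + 3 \left(\left(-74\right) \frac{1}{98}\right) = -24 + 3 \left(- \frac{37}{49}\right) = -24 - \frac{111}{49} = - \frac{1287}{49} \approx -26.265$)
$90 \left(-1 + j\right) = 90 \left(-1 - \frac{1287}{49}\right) = 90 \left(- \frac{1336}{49}\right) = - \frac{120240}{49}$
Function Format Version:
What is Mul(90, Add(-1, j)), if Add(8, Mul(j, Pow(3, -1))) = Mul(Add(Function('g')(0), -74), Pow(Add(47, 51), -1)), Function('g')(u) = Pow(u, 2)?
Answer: Rational(-120240, 49) ≈ -2453.9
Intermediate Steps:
j = Rational(-1287, 49) (j = Add(-24, Mul(3, Mul(Add(Pow(0, 2), -74), Pow(Add(47, 51), -1)))) = Add(-24, Mul(3, Mul(Add(0, -74), Pow(98, -1)))) = Add(-24, Mul(3, Mul(-74, Rational(1, 98)))) = Add(-24, Mul(3, Rational(-37, 49))) = Add(-24, Rational(-111, 49)) = Rational(-1287, 49) ≈ -26.265)
Mul(90, Add(-1, j)) = Mul(90, Add(-1, Rational(-1287, 49))) = Mul(90, Rational(-1336, 49)) = Rational(-120240, 49)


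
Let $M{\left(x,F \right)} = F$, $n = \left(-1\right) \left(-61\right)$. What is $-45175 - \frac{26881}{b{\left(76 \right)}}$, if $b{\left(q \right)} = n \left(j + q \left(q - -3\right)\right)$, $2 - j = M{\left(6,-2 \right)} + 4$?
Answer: $- \frac{16545099581}{366244} \approx -45175.0$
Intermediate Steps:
$n = 61$
$j = 0$ ($j = 2 - \left(-2 + 4\right) = 2 - 2 = 0$)
$b{\left(q \right)} = 61 q \left(3 + q\right)$ ($b{\left(q \right)} = 61 \left(0 + q \left(q - -3\right)\right) = 61 \left(0 + q \left(q + 3\right)\right) = 61 \left(0 + q \left(3 + q\right)\right) = 61 q \left(3 + q\right)$)
$-45175 - \frac{26881}{b{\left(76 \right)}} = -45175 - \frac{26881}{61 \cdot 76 \left(3 + 76\right)} = -45175 - \frac{26881}{61 \cdot 76 \cdot 79} = -45175 - \frac{26881}{366244} = - \frac{16545099581}{366244}$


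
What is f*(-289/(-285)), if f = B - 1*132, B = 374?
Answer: 69938/285 ≈ 245.40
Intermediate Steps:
f = 242 (f = 374 - 1*132 = 374 - 132 = 242)
f*(-289/(-285)) = 242*(-289/(-285)) = 242*(-289*(-1/285)) = 242*(289/285) = 69938/285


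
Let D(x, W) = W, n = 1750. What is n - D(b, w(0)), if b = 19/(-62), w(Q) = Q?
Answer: 1750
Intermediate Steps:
b = -19/62 (b = 19*(-1/62) = -19/62 ≈ -0.30645)
n - D(b, w(0)) = 1750 - 1*0 = 1750 + 0 = 1750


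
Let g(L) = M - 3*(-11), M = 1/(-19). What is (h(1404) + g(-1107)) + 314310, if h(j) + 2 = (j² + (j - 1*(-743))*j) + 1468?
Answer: 100726846/19 ≈ 5.3014e+6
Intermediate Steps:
M = -1/19 ≈ -0.052632
h(j) = 1466 + j² + j*(743 + j) (h(j) = -2 + ((j² + (j - 1*(-743))*j) + 1468) = -2 + ((j² + (j + 743)*j) + 1468) = -2 + ((j² + (743 + j)*j) + 1468) = -2 + ((j² + j*(743 + j)) + 1468) = -2 + (1468 + j² + j*(743 + j)) = 1466 + j² + j*(743 + j))
g(L) = 626/19 (g(L) = -1/19 - 3*(-11) = -1/19 + 33 = 626/19)
(h(1404) + g(-1107)) + 314310 = ((1466 + 2*1404² + 743*1404) + 626/19) + 314310 = ((1466 + 2*1971216 + 1043172) + 626/19) + 314310 = ((1466 + 3942432 + 1043172) + 626/19) + 314310 = (4987070 + 626/19) + 314310 = 94754956/19 + 314310 = 100726846/19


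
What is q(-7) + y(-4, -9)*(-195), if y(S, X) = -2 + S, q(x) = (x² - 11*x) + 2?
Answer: 1298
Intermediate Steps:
q(x) = 2 + x² - 11*x
q(-7) + y(-4, -9)*(-195) = (2 + (-7)² - 11*(-7)) + (-2 - 4)*(-195) = (2 + 49 + 77) - 6*(-195) = 128 + 1170 = 1298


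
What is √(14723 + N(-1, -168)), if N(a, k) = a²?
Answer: 6*√409 ≈ 121.34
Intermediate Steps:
√(14723 + N(-1, -168)) = √(14723 + (-1)²) = √(14723 + 1) = √14724 = 6*√409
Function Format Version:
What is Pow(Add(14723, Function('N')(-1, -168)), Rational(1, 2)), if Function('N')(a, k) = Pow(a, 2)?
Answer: Mul(6, Pow(409, Rational(1, 2))) ≈ 121.34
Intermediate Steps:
Pow(Add(14723, Function('N')(-1, -168)), Rational(1, 2)) = Pow(Add(14723, Pow(-1, 2)), Rational(1, 2)) = Pow(Add(14723, 1), Rational(1, 2)) = Pow(14724, Rational(1, 2)) = Mul(6, Pow(409, Rational(1, 2)))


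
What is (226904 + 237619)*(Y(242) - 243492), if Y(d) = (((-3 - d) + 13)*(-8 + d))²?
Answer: 1368923013153396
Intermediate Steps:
Y(d) = (-8 + d)²*(10 - d)² (Y(d) = ((10 - d)*(-8 + d))² = ((-8 + d)*(10 - d))² = (-8 + d)²*(10 - d)²)
(226904 + 237619)*(Y(242) - 243492) = (226904 + 237619)*((-10 + 242)²*(-8 + 242)² - 243492) = 464523*(232²*234² - 243492) = 464523*(53824*54756 - 243492) = 464523*(2947186944 - 243492) = 464523*2946943452 = 1368923013153396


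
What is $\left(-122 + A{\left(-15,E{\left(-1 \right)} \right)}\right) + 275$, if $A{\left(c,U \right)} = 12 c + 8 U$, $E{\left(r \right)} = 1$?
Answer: $-19$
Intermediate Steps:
$A{\left(c,U \right)} = 8 U + 12 c$
$\left(-122 + A{\left(-15,E{\left(-1 \right)} \right)}\right) + 275 = \left(-122 + \left(8 \cdot 1 + 12 \left(-15\right)\right)\right) + 275 = \left(-122 + \left(8 - 180\right)\right) + 275 = \left(-122 - 172\right) + 275 = -294 + 275 = -19$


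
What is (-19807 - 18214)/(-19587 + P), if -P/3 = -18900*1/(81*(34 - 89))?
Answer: 418231/215597 ≈ 1.9399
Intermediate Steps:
P = -140/11 (P = -(-56700)/(81*(34 - 89)) = -(-56700)/(81*(-55)) = -(-56700)/(-4455) = -(-56700)*(-1)/4455 = -3*140/33 = -140/11 ≈ -12.727)
(-19807 - 18214)/(-19587 + P) = (-19807 - 18214)/(-19587 - 140/11) = -38021/(-215597/11) = -38021*(-11/215597) = 418231/215597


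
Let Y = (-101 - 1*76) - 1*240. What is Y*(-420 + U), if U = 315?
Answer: 43785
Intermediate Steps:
Y = -417 (Y = (-101 - 76) - 240 = -177 - 240 = -417)
Y*(-420 + U) = -417*(-420 + 315) = -417*(-105) = 43785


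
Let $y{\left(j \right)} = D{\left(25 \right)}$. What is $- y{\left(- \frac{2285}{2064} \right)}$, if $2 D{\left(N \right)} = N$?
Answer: $- \frac{25}{2} \approx -12.5$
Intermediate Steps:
$D{\left(N \right)} = \frac{N}{2}$
$y{\left(j \right)} = \frac{25}{2}$ ($y{\left(j \right)} = \frac{1}{2} \cdot 25 = \frac{25}{2}$)
$- y{\left(- \frac{2285}{2064} \right)} = \left(-1\right) \frac{25}{2} = - \frac{25}{2}$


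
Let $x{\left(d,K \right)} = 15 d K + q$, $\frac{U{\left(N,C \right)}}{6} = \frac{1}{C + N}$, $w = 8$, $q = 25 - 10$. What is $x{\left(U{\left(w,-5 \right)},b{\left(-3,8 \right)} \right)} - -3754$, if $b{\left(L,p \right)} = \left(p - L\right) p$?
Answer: $6409$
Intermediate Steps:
$q = 15$ ($q = 25 - 10 = 15$)
$U{\left(N,C \right)} = \frac{6}{C + N}$
$b{\left(L,p \right)} = p \left(p - L\right)$
$x{\left(d,K \right)} = 15 + 15 K d$ ($x{\left(d,K \right)} = 15 d K + 15 = 15 K d + 15 = 15 + 15 K d$)
$x{\left(U{\left(w,-5 \right)},b{\left(-3,8 \right)} \right)} - -3754 = \left(15 + 15 \cdot 8 \left(8 - -3\right) \frac{6}{-5 + 8}\right) - -3754 = \left(15 + 15 \cdot 8 \left(8 + 3\right) \frac{6}{3}\right) + 3754 = \left(15 + 15 \cdot 8 \cdot 11 \cdot 6 \cdot \frac{1}{3}\right) + 3754 = \left(15 + 15 \cdot 88 \cdot 2\right) + 3754 = \left(15 + 2640\right) + 3754 = 2655 + 3754 = 6409$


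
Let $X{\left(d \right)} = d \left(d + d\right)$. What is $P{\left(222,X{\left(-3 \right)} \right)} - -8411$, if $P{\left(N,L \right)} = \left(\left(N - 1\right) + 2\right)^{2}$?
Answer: $58140$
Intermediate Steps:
$X{\left(d \right)} = 2 d^{2}$ ($X{\left(d \right)} = d 2 d = 2 d^{2}$)
$P{\left(N,L \right)} = \left(1 + N\right)^{2}$ ($P{\left(N,L \right)} = \left(\left(-1 + N\right) + 2\right)^{2} = \left(1 + N\right)^{2}$)
$P{\left(222,X{\left(-3 \right)} \right)} - -8411 = \left(1 + 222\right)^{2} - -8411 = 223^{2} + 8411 = 49729 + 8411 = 58140$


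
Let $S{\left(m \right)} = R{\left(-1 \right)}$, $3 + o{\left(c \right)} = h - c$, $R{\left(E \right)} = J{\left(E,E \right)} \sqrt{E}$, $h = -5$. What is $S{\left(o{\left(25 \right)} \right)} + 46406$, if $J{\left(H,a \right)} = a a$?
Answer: $46406 + i \approx 46406.0 + 1.0 i$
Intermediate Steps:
$J{\left(H,a \right)} = a^{2}$
$R{\left(E \right)} = E^{\frac{5}{2}}$ ($R{\left(E \right)} = E^{2} \sqrt{E} = E^{\frac{5}{2}}$)
$o{\left(c \right)} = -8 - c$ ($o{\left(c \right)} = -3 - \left(5 + c\right) = -8 - c$)
$S{\left(m \right)} = i$ ($S{\left(m \right)} = \left(-1\right)^{\frac{5}{2}} = i$)
$S{\left(o{\left(25 \right)} \right)} + 46406 = i + 46406 = 46406 + i$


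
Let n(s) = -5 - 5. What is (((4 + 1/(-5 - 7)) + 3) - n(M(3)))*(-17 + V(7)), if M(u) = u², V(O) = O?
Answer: -1015/6 ≈ -169.17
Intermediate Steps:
n(s) = -10
(((4 + 1/(-5 - 7)) + 3) - n(M(3)))*(-17 + V(7)) = (((4 + 1/(-5 - 7)) + 3) - 1*(-10))*(-17 + 7) = (((4 + 1/(-12)) + 3) + 10)*(-10) = (((4 - 1/12) + 3) + 10)*(-10) = ((47/12 + 3) + 10)*(-10) = (83/12 + 10)*(-10) = (203/12)*(-10) = -1015/6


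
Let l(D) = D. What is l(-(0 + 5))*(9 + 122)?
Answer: -655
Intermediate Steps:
l(-(0 + 5))*(9 + 122) = (-(0 + 5))*(9 + 122) = -1*5*131 = -5*131 = -655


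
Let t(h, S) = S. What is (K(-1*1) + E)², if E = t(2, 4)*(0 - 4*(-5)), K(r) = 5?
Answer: 7225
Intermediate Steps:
E = 80 (E = 4*(0 - 4*(-5)) = 4*(0 + 20) = 4*20 = 80)
(K(-1*1) + E)² = (5 + 80)² = 85² = 7225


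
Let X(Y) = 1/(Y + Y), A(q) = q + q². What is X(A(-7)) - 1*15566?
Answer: -1307543/84 ≈ -15566.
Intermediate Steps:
X(Y) = 1/(2*Y)
X(A(-7)) - 1*15566 = 1/(2*((-7*(1 - 7)))) - 1*15566 = 1/(2*((-7*(-6)))) - 15566 = (½)/42 - 15566 = (½)*(1/42) - 15566 = 1/84 - 15566 = -1307543/84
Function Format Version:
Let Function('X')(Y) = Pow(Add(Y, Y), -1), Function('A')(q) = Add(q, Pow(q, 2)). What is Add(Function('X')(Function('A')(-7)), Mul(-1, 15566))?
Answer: Rational(-1307543, 84) ≈ -15566.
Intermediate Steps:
Function('X')(Y) = Mul(Rational(1, 2), Pow(Y, -1)) (Function('X')(Y) = Pow(Mul(2, Y), -1) = Mul(Rational(1, 2), Pow(Y, -1)))
Add(Function('X')(Function('A')(-7)), Mul(-1, 15566)) = Add(Mul(Rational(1, 2), Pow(Mul(-7, Add(1, -7)), -1)), Mul(-1, 15566)) = Add(Mul(Rational(1, 2), Pow(Mul(-7, -6), -1)), -15566) = Add(Mul(Rational(1, 2), Pow(42, -1)), -15566) = Add(Mul(Rational(1, 2), Rational(1, 42)), -15566) = Add(Rational(1, 84), -15566) = Rational(-1307543, 84)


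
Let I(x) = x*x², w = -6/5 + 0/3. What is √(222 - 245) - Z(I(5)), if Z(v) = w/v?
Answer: 6/625 + I*√23 ≈ 0.0096 + 4.7958*I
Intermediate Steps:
w = -6/5 (w = -6*⅕ + 0*(⅓) = -6/5 + 0 = -6/5 ≈ -1.2000)
I(x) = x³
Z(v) = -6/(5*v)
√(222 - 245) - Z(I(5)) = √(222 - 245) - (-6)/(5*(5³)) = √(-23) - (-6)/(5*125) = I*√23 - (-6)/(5*125) = I*√23 - 1*(-6/625) = I*√23 + 6/625 = 6/625 + I*√23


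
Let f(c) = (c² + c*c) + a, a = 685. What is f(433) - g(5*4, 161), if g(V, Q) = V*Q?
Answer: 372443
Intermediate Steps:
g(V, Q) = Q*V
f(c) = 685 + 2*c² (f(c) = (c² + c*c) + 685 = (c² + c²) + 685 = 2*c² + 685 = 685 + 2*c²)
f(433) - g(5*4, 161) = (685 + 2*433²) - 161*5*4 = (685 + 2*187489) - 161*20 = (685 + 374978) - 1*3220 = 375663 - 3220 = 372443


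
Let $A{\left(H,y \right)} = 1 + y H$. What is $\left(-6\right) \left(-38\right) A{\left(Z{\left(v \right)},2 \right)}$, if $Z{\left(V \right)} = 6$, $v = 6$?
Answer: $2964$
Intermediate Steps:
$A{\left(H,y \right)} = 1 + H y$
$\left(-6\right) \left(-38\right) A{\left(Z{\left(v \right)},2 \right)} = \left(-6\right) \left(-38\right) \left(1 + 6 \cdot 2\right) = 228 \left(1 + 12\right) = 228 \cdot 13 = 2964$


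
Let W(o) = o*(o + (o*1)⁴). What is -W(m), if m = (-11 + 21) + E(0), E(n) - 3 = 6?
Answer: -2476460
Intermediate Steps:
E(n) = 9 (E(n) = 3 + 6 = 9)
m = 19 (m = (-11 + 21) + 9 = 10 + 9 = 19)
W(o) = o*(o + o⁴)
-W(m) = -(19² + 19⁵) = -(361 + 2476099) = -1*2476460 = -2476460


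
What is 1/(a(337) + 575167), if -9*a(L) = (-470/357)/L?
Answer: 1082781/622779899897 ≈ 1.7386e-6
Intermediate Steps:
a(L) = 470/(3213*L) (a(L) = -(-470/357)/(9*L) = -(-470*1/357)/(9*L) = -(-470)/(3213*L) = 470/(3213*L))
1/(a(337) + 575167) = 1/((470/3213)/337 + 575167) = 1/((470/3213)*(1/337) + 575167) = 1/(470/1082781 + 575167) = 1/(622779899897/1082781) = 1082781/622779899897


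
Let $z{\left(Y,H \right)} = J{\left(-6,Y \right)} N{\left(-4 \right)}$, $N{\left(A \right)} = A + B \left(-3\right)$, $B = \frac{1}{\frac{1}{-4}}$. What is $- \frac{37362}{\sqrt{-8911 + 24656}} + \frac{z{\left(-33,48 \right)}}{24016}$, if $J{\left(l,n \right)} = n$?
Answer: $- \frac{33}{3002} - \frac{37362 \sqrt{15745}}{15745} \approx -297.77$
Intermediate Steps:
$B = -4$ ($B = \frac{1}{- \frac{1}{4}} = -4$)
$N{\left(A \right)} = 12 + A$ ($N{\left(A \right)} = A - -12 = A + 12 = 12 + A$)
$z{\left(Y,H \right)} = 8 Y$ ($z{\left(Y,H \right)} = Y \left(12 - 4\right) = Y 8 = 8 Y$)
$- \frac{37362}{\sqrt{-8911 + 24656}} + \frac{z{\left(-33,48 \right)}}{24016} = - \frac{37362}{\sqrt{-8911 + 24656}} + \frac{8 \left(-33\right)}{24016} = - \frac{37362}{\sqrt{15745}} - \frac{33}{3002} = - 37362 \frac{\sqrt{15745}}{15745} - \frac{33}{3002} = - \frac{37362 \sqrt{15745}}{15745} - \frac{33}{3002} = - \frac{33}{3002} - \frac{37362 \sqrt{15745}}{15745}$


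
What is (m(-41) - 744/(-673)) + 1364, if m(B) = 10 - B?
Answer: 953039/673 ≈ 1416.1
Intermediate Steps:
(m(-41) - 744/(-673)) + 1364 = ((10 - 1*(-41)) - 744/(-673)) + 1364 = ((10 + 41) - 744*(-1/673)) + 1364 = (51 + 744/673) + 1364 = 35067/673 + 1364 = 953039/673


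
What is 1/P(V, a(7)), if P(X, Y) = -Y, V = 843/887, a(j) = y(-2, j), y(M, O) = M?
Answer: 1/2 ≈ 0.50000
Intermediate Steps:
a(j) = -2
V = 843/887 (V = 843*(1/887) = 843/887 ≈ 0.95039)
1/P(V, a(7)) = 1/(-1*(-2)) = 1/2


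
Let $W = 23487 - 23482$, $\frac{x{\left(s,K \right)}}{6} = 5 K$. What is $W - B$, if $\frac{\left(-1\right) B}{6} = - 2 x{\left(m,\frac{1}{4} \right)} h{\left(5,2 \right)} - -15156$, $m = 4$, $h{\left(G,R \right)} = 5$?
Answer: $90491$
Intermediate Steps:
$x{\left(s,K \right)} = 30 K$ ($x{\left(s,K \right)} = 6 \cdot 5 K = 30 K$)
$W = 5$ ($W = 23487 - 23482 = 5$)
$B = -90486$ ($B = - 6 \left(- 2 \cdot \frac{30}{4} \cdot 5 - -15156\right) = - 6 \left(- 2 \cdot 30 \cdot \frac{1}{4} \cdot 5 + 15156\right) = - 6 \left(\left(-2\right) \frac{15}{2} \cdot 5 + 15156\right) = - 6 \left(\left(-15\right) 5 + 15156\right) = - 6 \left(-75 + 15156\right) = \left(-6\right) 15081 = -90486$)
$W - B = 5 - -90486 = 5 + 90486 = 90491$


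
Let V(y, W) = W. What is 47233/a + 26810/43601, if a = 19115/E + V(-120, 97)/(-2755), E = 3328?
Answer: 18883355739236410/2282033131409 ≈ 8274.8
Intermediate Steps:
a = 52339009/9168640 (a = 19115/3328 + 97/(-2755) = 19115*(1/3328) + 97*(-1/2755) = 19115/3328 - 97/2755 = 52339009/9168640 ≈ 5.7085)
47233/a + 26810/43601 = 47233/(52339009/9168640) + 26810/43601 = 47233*(9168640/52339009) + 26810*(1/43601) = 433062373120/52339009 + 26810/43601 = 18883355739236410/2282033131409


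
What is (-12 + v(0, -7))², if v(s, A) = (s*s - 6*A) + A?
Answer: 529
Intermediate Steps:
v(s, A) = s² - 5*A (v(s, A) = (s² - 6*A) + A = s² - 5*A)
(-12 + v(0, -7))² = (-12 + (0² - 5*(-7)))² = (-12 + (0 + 35))² = (-12 + 35)² = 23² = 529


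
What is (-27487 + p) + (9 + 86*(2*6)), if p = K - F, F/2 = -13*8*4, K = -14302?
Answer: -39916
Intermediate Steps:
F = -832 (F = 2*(-13*8*4) = 2*(-104*4) = 2*(-416) = -832)
p = -13470 (p = -14302 - 1*(-832) = -14302 + 832 = -13470)
(-27487 + p) + (9 + 86*(2*6)) = (-27487 - 13470) + (9 + 86*(2*6)) = -40957 + (9 + 86*12) = -40957 + (9 + 1032) = -40957 + 1041 = -39916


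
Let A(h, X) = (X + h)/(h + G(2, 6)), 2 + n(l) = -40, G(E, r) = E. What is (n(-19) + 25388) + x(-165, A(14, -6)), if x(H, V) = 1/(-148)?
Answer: 3751207/148 ≈ 25346.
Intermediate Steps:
n(l) = -42 (n(l) = -2 - 40 = -42)
A(h, X) = (X + h)/(2 + h) (A(h, X) = (X + h)/(h + 2) = (X + h)/(2 + h))
x(H, V) = -1/148
(n(-19) + 25388) + x(-165, A(14, -6)) = (-42 + 25388) - 1/148 = 25346 - 1/148 = 3751207/148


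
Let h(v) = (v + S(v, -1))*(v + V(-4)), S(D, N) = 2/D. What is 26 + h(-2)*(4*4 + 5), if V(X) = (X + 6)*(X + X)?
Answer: 1160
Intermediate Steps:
V(X) = 2*X*(6 + X) (V(X) = (6 + X)*(2*X) = 2*X*(6 + X))
h(v) = (-16 + v)*(v + 2/v) (h(v) = (v + 2/v)*(v + 2*(-4)*(6 - 4)) = (v + 2/v)*(v + 2*(-4)*2) = (v + 2/v)*(v - 16) = (v + 2/v)*(-16 + v) = (-16 + v)*(v + 2/v))
26 + h(-2)*(4*4 + 5) = 26 + (2 + (-2)² - 32/(-2) - 16*(-2))*(4*4 + 5) = 26 + (2 + 4 - 32*(-½) + 32)*(16 + 5) = 26 + (2 + 4 + 16 + 32)*21 = 26 + 54*21 = 26 + 1134 = 1160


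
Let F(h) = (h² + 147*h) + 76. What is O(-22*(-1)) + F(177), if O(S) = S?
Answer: 57446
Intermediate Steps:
F(h) = 76 + h² + 147*h
O(-22*(-1)) + F(177) = -22*(-1) + (76 + 177² + 147*177) = 22 + (76 + 31329 + 26019) = 22 + 57424 = 57446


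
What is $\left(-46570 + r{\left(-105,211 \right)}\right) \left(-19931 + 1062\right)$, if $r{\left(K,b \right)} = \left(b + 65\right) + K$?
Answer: $875502731$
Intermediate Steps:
$r{\left(K,b \right)} = 65 + K + b$ ($r{\left(K,b \right)} = \left(65 + b\right) + K = 65 + K + b$)
$\left(-46570 + r{\left(-105,211 \right)}\right) \left(-19931 + 1062\right) = \left(-46570 + \left(65 - 105 + 211\right)\right) \left(-19931 + 1062\right) = \left(-46570 + 171\right) \left(-18869\right) = \left(-46399\right) \left(-18869\right) = 875502731$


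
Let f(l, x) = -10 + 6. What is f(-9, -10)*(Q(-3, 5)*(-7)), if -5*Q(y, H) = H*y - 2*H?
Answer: 140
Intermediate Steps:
Q(y, H) = 2*H/5 - H*y/5 (Q(y, H) = -(H*y - 2*H)/5 = -(-2*H + H*y)/5 = 2*H/5 - H*y/5)
f(l, x) = -4
f(-9, -10)*(Q(-3, 5)*(-7)) = -4*(⅕)*5*(2 - 1*(-3))*(-7) = -4*(⅕)*5*(2 + 3)*(-7) = -4*(⅕)*5*5*(-7) = -20*(-7) = -4*(-35) = 140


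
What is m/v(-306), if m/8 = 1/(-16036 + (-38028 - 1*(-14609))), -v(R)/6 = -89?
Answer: -4/10534485 ≈ -3.7971e-7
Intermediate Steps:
v(R) = 534 (v(R) = -6*(-89) = 534)
m = -8/39455 (m = 8/(-16036 + (-38028 - 1*(-14609))) = 8/(-16036 + (-38028 + 14609)) = 8/(-16036 - 23419) = 8/(-39455) = 8*(-1/39455) = -8/39455 ≈ -0.00020276)
m/v(-306) = -8/39455/534 = -8/39455*1/534 = -4/10534485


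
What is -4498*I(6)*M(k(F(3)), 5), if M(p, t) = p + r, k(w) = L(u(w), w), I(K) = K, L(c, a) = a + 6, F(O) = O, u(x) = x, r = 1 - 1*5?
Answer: -134940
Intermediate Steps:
r = -4 (r = 1 - 5 = -4)
L(c, a) = 6 + a
k(w) = 6 + w
M(p, t) = -4 + p (M(p, t) = p - 4 = -4 + p)
-4498*I(6)*M(k(F(3)), 5) = -26988*(-4 + (6 + 3)) = -26988*(-4 + 9) = -26988*5 = -4498*30 = -134940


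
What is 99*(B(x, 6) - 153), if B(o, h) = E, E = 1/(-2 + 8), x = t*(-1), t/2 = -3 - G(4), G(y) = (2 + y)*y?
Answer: -30261/2 ≈ -15131.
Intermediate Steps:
G(y) = y*(2 + y)
t = -54 (t = 2*(-3 - 4*(2 + 4)) = 2*(-3 - 4*6) = 2*(-3 - 1*24) = 2*(-3 - 24) = 2*(-27) = -54)
x = 54 (x = -54*(-1) = 54)
E = 1/6 ≈ 0.16667
B(o, h) = 1/6
99*(B(x, 6) - 153) = 99*(1/6 - 153) = 99*(-917/6) = -30261/2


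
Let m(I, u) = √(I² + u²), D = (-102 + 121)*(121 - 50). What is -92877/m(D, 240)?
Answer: -92877*√1877401/1877401 ≈ -67.784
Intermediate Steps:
D = 1349 (D = 19*71 = 1349)
-92877/m(D, 240) = -92877/√(1349² + 240²) = -92877/√(1819801 + 57600) = -92877*√1877401/1877401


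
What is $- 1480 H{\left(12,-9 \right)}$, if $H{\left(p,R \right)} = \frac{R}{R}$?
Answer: $-1480$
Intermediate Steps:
$H{\left(p,R \right)} = 1$
$- 1480 H{\left(12,-9 \right)} = \left(-1480\right) 1 = -1480$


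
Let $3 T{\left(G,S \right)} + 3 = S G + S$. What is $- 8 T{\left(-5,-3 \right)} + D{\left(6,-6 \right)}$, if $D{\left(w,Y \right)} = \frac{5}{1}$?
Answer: $-19$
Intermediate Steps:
$T{\left(G,S \right)} = -1 + \frac{S}{3} + \frac{G S}{3}$ ($T{\left(G,S \right)} = -1 + \frac{S G + S}{3} = -1 + \frac{G S + S}{3} = -1 + \frac{S + G S}{3} = -1 + \left(\frac{S}{3} + \frac{G S}{3}\right) = -1 + \frac{S}{3} + \frac{G S}{3}$)
$D{\left(w,Y \right)} = 5$ ($D{\left(w,Y \right)} = 5 \cdot 1 = 5$)
$- 8 T{\left(-5,-3 \right)} + D{\left(6,-6 \right)} = - 8 \left(-1 + \frac{1}{3} \left(-3\right) + \frac{1}{3} \left(-5\right) \left(-3\right)\right) + 5 = - 8 \left(-1 - 1 + 5\right) + 5 = \left(-8\right) 3 + 5 = -24 + 5 = -19$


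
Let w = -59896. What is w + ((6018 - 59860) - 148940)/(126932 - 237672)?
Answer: -3316340129/55370 ≈ -59894.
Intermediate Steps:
w + ((6018 - 59860) - 148940)/(126932 - 237672) = -59896 + ((6018 - 59860) - 148940)/(126932 - 237672) = -59896 + (-53842 - 148940)/(-110740) = -59896 - 202782*(-1/110740) = -59896 + 101391/55370 = -3316340129/55370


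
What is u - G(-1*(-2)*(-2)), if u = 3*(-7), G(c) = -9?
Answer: -12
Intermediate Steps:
u = -21
u - G(-1*(-2)*(-2)) = -21 - 1*(-9) = -21 + 9 = -12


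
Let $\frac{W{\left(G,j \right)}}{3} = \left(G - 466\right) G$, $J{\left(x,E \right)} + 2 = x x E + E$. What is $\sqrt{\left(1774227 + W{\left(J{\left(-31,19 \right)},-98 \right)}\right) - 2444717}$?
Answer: $\sqrt{975816190} \approx 31238.0$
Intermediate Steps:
$J{\left(x,E \right)} = -2 + E + E x^{2}$ ($J{\left(x,E \right)} = -2 + \left(x x E + E\right) = -2 + \left(x^{2} E + E\right) = -2 + \left(E x^{2} + E\right) = -2 + \left(E + E x^{2}\right) = -2 + E + E x^{2}$)
$W{\left(G,j \right)} = 3 G \left(-466 + G\right)$ ($W{\left(G,j \right)} = 3 \left(G - 466\right) G = 3 \left(-466 + G\right) G = 3 G \left(-466 + G\right)$)
$\sqrt{\left(1774227 + W{\left(J{\left(-31,19 \right)},-98 \right)}\right) - 2444717} = \sqrt{\left(1774227 + 3 \left(-2 + 19 + 19 \left(-31\right)^{2}\right) \left(-466 + \left(-2 + 19 + 19 \left(-31\right)^{2}\right)\right)\right) - 2444717} = \sqrt{\left(1774227 + 3 \left(-2 + 19 + 19 \cdot 961\right) \left(-466 + \left(-2 + 19 + 19 \cdot 961\right)\right)\right) - 2444717} = \sqrt{\left(1774227 + 3 \left(-2 + 19 + 18259\right) \left(-466 + \left(-2 + 19 + 18259\right)\right)\right) - 2444717} = \sqrt{\left(1774227 + 3 \cdot 18276 \left(-466 + 18276\right)\right) - 2444717} = \sqrt{\left(1774227 + 3 \cdot 18276 \cdot 17810\right) - 2444717} = \sqrt{\left(1774227 + 976486680\right) - 2444717} = \sqrt{978260907 - 2444717} = \sqrt{975816190}$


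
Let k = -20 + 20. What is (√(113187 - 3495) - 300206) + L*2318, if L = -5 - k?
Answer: -311796 + 6*√3047 ≈ -3.1147e+5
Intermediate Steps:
k = 0
L = -5 (L = -5 - 1*0 = -5 + 0 = -5)
(√(113187 - 3495) - 300206) + L*2318 = (√(113187 - 3495) - 300206) - 5*2318 = (√109692 - 300206) - 11590 = (6*√3047 - 300206) - 11590 = (-300206 + 6*√3047) - 11590 = -311796 + 6*√3047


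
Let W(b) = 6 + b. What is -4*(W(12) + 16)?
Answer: -136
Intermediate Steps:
-4*(W(12) + 16) = -4*((6 + 12) + 16) = -4*(18 + 16) = -4*34 = -136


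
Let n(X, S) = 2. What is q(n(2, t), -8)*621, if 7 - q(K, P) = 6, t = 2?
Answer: 621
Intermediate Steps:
q(K, P) = 1 (q(K, P) = 7 - 1*6 = 7 - 6 = 1)
q(n(2, t), -8)*621 = 1*621 = 621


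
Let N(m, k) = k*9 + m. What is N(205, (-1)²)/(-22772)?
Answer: -107/11386 ≈ -0.0093975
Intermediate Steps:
N(m, k) = m + 9*k (N(m, k) = 9*k + m = m + 9*k)
N(205, (-1)²)/(-22772) = (205 + 9*(-1)²)/(-22772) = (205 + 9*1)*(-1/22772) = (205 + 9)*(-1/22772) = 214*(-1/22772) = -107/11386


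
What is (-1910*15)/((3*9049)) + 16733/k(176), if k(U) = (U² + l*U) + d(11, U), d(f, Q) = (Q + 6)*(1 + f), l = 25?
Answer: -207281083/339880440 ≈ -0.60986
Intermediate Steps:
d(f, Q) = (1 + f)*(6 + Q) (d(f, Q) = (6 + Q)*(1 + f) = (1 + f)*(6 + Q))
k(U) = 72 + U² + 37*U (k(U) = (U² + 25*U) + (6 + U + 6*11 + U*11) = (U² + 25*U) + (6 + U + 66 + 11*U) = (U² + 25*U) + (72 + 12*U) = 72 + U² + 37*U)
(-1910*15)/((3*9049)) + 16733/k(176) = (-1910*15)/((3*9049)) + 16733/(72 + 176² + 37*176) = -28650/27147 + 16733/(72 + 30976 + 6512) = -28650*1/27147 + 16733/37560 = -9550/9049 + 16733*(1/37560) = -9550/9049 + 16733/37560 = -207281083/339880440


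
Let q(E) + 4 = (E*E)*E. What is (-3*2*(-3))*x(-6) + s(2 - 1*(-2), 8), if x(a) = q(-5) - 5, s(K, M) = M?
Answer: -2404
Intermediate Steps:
q(E) = -4 + E**3 (q(E) = -4 + (E*E)*E = -4 + E**2*E = -4 + E**3)
x(a) = -134 (x(a) = (-4 + (-5)**3) - 5 = (-4 - 125) - 5 = -129 - 5 = -134)
(-3*2*(-3))*x(-6) + s(2 - 1*(-2), 8) = (-3*2*(-3))*(-134) + 8 = -6*(-3)*(-134) + 8 = 18*(-134) + 8 = -2412 + 8 = -2404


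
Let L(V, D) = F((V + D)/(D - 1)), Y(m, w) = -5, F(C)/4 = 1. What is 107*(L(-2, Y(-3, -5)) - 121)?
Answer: -12519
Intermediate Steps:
F(C) = 4 (F(C) = 4*1 = 4)
L(V, D) = 4
107*(L(-2, Y(-3, -5)) - 121) = 107*(4 - 121) = 107*(-117) = -12519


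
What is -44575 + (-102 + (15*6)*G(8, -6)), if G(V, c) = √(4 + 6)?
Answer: -44677 + 90*√10 ≈ -44392.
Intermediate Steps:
G(V, c) = √10
-44575 + (-102 + (15*6)*G(8, -6)) = -44575 + (-102 + (15*6)*√10) = -44575 + (-102 + 90*√10) = -44677 + 90*√10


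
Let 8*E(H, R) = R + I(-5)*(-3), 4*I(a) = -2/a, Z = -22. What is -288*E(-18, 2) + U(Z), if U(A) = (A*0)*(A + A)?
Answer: -306/5 ≈ -61.200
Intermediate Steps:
I(a) = -1/(2*a) (I(a) = (-2/a)/4 = -1/(2*a))
E(H, R) = -3/80 + R/8 (E(H, R) = (R - 1/2/(-5)*(-3))/8 = (R - 1/2*(-1/5)*(-3))/8 = (R + (1/10)*(-3))/8 = (R - 3/10)/8 = (-3/10 + R)/8 = -3/80 + R/8)
U(A) = 0 (U(A) = 0*(2*A) = 0)
-288*E(-18, 2) + U(Z) = -288*(-3/80 + (1/8)*2) + 0 = -288*(-3/80 + 1/4) + 0 = -288*17/80 + 0 = -306/5 + 0 = -306/5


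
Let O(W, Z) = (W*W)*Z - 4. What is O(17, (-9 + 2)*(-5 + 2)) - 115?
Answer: 5950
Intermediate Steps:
O(W, Z) = -4 + Z*W² (O(W, Z) = W²*Z - 4 = Z*W² - 4 = -4 + Z*W²)
O(17, (-9 + 2)*(-5 + 2)) - 115 = (-4 + ((-9 + 2)*(-5 + 2))*17²) - 115 = (-4 - 7*(-3)*289) - 115 = (-4 + 21*289) - 115 = (-4 + 6069) - 115 = 6065 - 115 = 5950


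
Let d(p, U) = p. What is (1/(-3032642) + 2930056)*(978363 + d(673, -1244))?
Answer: 4349764374247997618/1516321 ≈ 2.8686e+12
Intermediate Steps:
(1/(-3032642) + 2930056)*(978363 + d(673, -1244)) = (1/(-3032642) + 2930056)*(978363 + 673) = (-1/3032642 + 2930056)*979036 = (8885810887951/3032642)*979036 = 4349764374247997618/1516321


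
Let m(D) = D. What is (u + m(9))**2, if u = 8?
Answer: 289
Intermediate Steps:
(u + m(9))**2 = (8 + 9)**2 = 17**2 = 289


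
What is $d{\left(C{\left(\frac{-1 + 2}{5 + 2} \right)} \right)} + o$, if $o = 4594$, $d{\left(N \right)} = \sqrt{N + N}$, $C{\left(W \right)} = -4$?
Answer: $4594 + 2 i \sqrt{2} \approx 4594.0 + 2.8284 i$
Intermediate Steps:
$d{\left(N \right)} = \sqrt{2} \sqrt{N}$ ($d{\left(N \right)} = \sqrt{2 N} = \sqrt{2} \sqrt{N}$)
$d{\left(C{\left(\frac{-1 + 2}{5 + 2} \right)} \right)} + o = \sqrt{2} \sqrt{-4} + 4594 = \sqrt{2} \cdot 2 i + 4594 = 2 i \sqrt{2} + 4594 = 4594 + 2 i \sqrt{2}$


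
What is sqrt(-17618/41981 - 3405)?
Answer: I*sqrt(6001726470463)/41981 ≈ 58.356*I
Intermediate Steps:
sqrt(-17618/41981 - 3405) = sqrt(-142962923/41981) = I*sqrt(6001726470463)/41981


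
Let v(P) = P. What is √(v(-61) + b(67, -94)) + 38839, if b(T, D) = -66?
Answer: 38839 + I*√127 ≈ 38839.0 + 11.269*I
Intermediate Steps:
√(v(-61) + b(67, -94)) + 38839 = √(-61 - 66) + 38839 = √(-127) + 38839 = I*√127 + 38839 = 38839 + I*√127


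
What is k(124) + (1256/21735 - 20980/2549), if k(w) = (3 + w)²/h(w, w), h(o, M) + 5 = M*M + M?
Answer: -408168637319/57230797995 ≈ -7.1320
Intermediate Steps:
h(o, M) = -5 + M + M² (h(o, M) = -5 + (M*M + M) = -5 + (M² + M) = -5 + (M + M²) = -5 + M + M²)
k(w) = (3 + w)²/(-5 + w + w²)
k(124) + (1256/21735 - 20980/2549) = (3 + 124)²/(-5 + 124 + 124²) + (1256/21735 - 20980/2549) = 127²/(-5 + 124 + 15376) + (1256*(1/21735) - 20980*1/2549) = 16129/15495 + (1256/21735 - 20980/2549) = 16129*(1/15495) - 452798756/55402515 = 16129/15495 - 452798756/55402515 = -408168637319/57230797995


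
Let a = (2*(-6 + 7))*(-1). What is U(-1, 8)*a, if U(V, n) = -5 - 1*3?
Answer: 16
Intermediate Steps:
U(V, n) = -8 (U(V, n) = -5 - 3 = -8)
a = -2 (a = (2*1)*(-1) = 2*(-1) = -2)
U(-1, 8)*a = -8*(-2) = 16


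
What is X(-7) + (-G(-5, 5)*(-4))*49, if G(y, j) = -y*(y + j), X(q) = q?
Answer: -7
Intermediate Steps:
G(y, j) = -y*(j + y)
X(-7) + (-G(-5, 5)*(-4))*49 = -7 + (-(-1)*(-5)*(5 - 5)*(-4))*49 = -7 + (-(-1)*(-5)*0*(-4))*49 = -7 + (-1*0*(-4))*49 = -7 + (0*(-4))*49 = -7 + 0*49 = -7 + 0 = -7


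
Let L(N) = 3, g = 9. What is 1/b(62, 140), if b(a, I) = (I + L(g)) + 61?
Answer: 1/204 ≈ 0.0049020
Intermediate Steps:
b(a, I) = 64 + I (b(a, I) = (I + 3) + 61 = (3 + I) + 61 = 64 + I)
1/b(62, 140) = 1/(64 + 140) = 1/204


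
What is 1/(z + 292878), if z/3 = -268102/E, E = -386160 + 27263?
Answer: 358897/105113839872 ≈ 3.4144e-6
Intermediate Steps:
E = -358897
z = 804306/358897 (z = 3*(-268102/(-358897)) = 3*(-268102*(-1/358897)) = 3*(268102/358897) = 804306/358897 ≈ 2.2411)
1/(z + 292878) = 1/(804306/358897 + 292878) = 1/(105113839872/358897) = 358897/105113839872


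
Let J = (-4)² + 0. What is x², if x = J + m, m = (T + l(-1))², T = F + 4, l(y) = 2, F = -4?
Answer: 400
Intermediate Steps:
T = 0 (T = -4 + 4 = 0)
m = 4 (m = (0 + 2)² = 2² = 4)
J = 16 (J = 16 + 0 = 16)
x = 20 (x = 16 + 4 = 20)
x² = 20² = 400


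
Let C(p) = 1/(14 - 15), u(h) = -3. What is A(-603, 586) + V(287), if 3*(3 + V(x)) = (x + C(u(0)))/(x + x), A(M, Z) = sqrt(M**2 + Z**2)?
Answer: -2440/861 + sqrt(707005) ≈ 838.00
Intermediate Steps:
C(p) = -1 (C(p) = 1/(-1) = -1)
V(x) = -3 + (-1 + x)/(6*x) (V(x) = -3 + ((x - 1)/(x + x))/3 = -3 + ((-1 + x)/((2*x)))/3 = -3 + ((-1 + x)*(1/(2*x)))/3 = -3 + ((-1 + x)/(2*x))/3 = -3 + (-1 + x)/(6*x))
A(-603, 586) + V(287) = sqrt((-603)**2 + 586**2) + (1/6)*(-1 - 17*287)/287 = sqrt(363609 + 343396) + (1/6)*(1/287)*(-1 - 4879) = sqrt(707005) + (1/6)*(1/287)*(-4880) = sqrt(707005) - 2440/861 = -2440/861 + sqrt(707005)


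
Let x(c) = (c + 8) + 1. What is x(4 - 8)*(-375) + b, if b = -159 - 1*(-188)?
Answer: -1846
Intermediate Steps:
b = 29 (b = -159 + 188 = 29)
x(c) = 9 + c (x(c) = (8 + c) + 1 = 9 + c)
x(4 - 8)*(-375) + b = (9 + (4 - 8))*(-375) + 29 = (9 - 4)*(-375) + 29 = 5*(-375) + 29 = -1875 + 29 = -1846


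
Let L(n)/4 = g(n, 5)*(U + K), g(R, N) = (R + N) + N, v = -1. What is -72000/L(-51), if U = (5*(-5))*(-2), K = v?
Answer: 18000/2009 ≈ 8.9597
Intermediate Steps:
g(R, N) = R + 2*N (g(R, N) = (N + R) + N = R + 2*N)
K = -1
U = 50 (U = -25*(-2) = 50)
L(n) = 1960 + 196*n (L(n) = 4*((n + 2*5)*(50 - 1)) = 4*((n + 10)*49) = 4*((10 + n)*49) = 4*(490 + 49*n) = 1960 + 196*n)
-72000/L(-51) = -72000/(1960 + 196*(-51)) = -72000/(1960 - 9996) = -72000/(-8036) = -72000*(-1/8036) = 18000/2009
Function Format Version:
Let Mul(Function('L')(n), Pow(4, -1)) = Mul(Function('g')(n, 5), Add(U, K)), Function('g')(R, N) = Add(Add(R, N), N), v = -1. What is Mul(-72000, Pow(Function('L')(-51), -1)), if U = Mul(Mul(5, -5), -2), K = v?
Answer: Rational(18000, 2009) ≈ 8.9597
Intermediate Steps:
Function('g')(R, N) = Add(R, Mul(2, N)) (Function('g')(R, N) = Add(Add(N, R), N) = Add(R, Mul(2, N)))
K = -1
U = 50 (U = Mul(-25, -2) = 50)
Function('L')(n) = Add(1960, Mul(196, n)) (Function('L')(n) = Mul(4, Mul(Add(n, Mul(2, 5)), Add(50, -1))) = Mul(4, Mul(Add(n, 10), 49)) = Mul(4, Mul(Add(10, n), 49)) = Mul(4, Add(490, Mul(49, n))) = Add(1960, Mul(196, n)))
Mul(-72000, Pow(Function('L')(-51), -1)) = Mul(-72000, Pow(Add(1960, Mul(196, -51)), -1)) = Mul(-72000, Pow(Add(1960, -9996), -1)) = Mul(-72000, Pow(-8036, -1)) = Mul(-72000, Rational(-1, 8036)) = Rational(18000, 2009)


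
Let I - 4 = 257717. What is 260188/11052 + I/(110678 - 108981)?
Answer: 822467882/4688811 ≈ 175.41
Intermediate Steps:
I = 257721 (I = 4 + 257717 = 257721)
260188/11052 + I/(110678 - 108981) = 260188/11052 + 257721/(110678 - 108981) = 260188*(1/11052) + 257721/1697 = 65047/2763 + 257721*(1/1697) = 65047/2763 + 257721/1697 = 822467882/4688811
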